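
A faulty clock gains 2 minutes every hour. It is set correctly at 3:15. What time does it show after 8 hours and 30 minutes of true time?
For every 60 true minutes, the faulty clock advances 60 + 2 = 62 minutes.
True elapsed: 8 hours and 30 minutes = 510 minutes.
Faulty clock advances: 510 x 62/60 = 527 minutes (drift: 17 minutes ahead).
Shown time: 3:15 + 527 minutes = 12:02.

Final answer: 12:02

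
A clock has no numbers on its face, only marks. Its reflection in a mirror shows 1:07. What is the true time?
Reflection across the vertical (12-6) axis maps a hand at angle A degrees to (360 - A) degrees, which sends a reading of T minutes past 12:00 to (720 - T) minutes past 12:00.
Mirror reads 1:07 = 67 minutes past 12:00.
Actual time: (720 - 67) mod 720 = 653 minutes = 10:53.

Final answer: 10:53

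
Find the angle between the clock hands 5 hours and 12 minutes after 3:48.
First find the time 5 hours and 12 minutes after 3:48.
Total minutes: 3 x 60 + 48 + 5 x 60 + 12 = 540.
540 mod 720 = 540 minutes = 9:00.
Now compute the angle at 9:00:
Hour hand: 9 x 30 + 0 x 0.5 = 270 degrees
Minute hand: 0 x 6 = 0 degrees
Difference: |270 - 0| = 270 degrees
Smaller angle: 360 - 270 = 90 degrees

Final answer: 90 degrees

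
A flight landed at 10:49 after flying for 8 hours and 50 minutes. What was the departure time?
Starting time: 10:49 = 649 total minutes past 12:00
Subtracting: 8 hours and 50 minutes = 530 minutes
649 - 530 = 119 minutes
= 1 hour and 59 minutes past 12:00 = 1:59

Final answer: 1:59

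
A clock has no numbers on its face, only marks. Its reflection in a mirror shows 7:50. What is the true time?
Reflection across the vertical (12-6) axis maps a hand at angle A degrees to (360 - A) degrees, which sends a reading of T minutes past 12:00 to (720 - T) minutes past 12:00.
Mirror reads 7:50 = 470 minutes past 12:00.
Actual time: (720 - 470) mod 720 = 250 minutes = 4:10.

Final answer: 4:10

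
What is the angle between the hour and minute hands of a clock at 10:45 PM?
Hour hand position: 10 x 30 + 45 x 0.5 = 322.5 degrees
Minute hand position: 45 x 6 = 270 degrees
Difference: |322.5 - 270| = 52.5 degrees
The angle between the hands is 52.5 degrees

Final answer: 52.5 degrees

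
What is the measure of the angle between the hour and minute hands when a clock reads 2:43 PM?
Hour hand position: 2 x 30 + 43 x 0.5 = 81.5 degrees
Minute hand position: 43 x 6 = 258 degrees
Difference: |81.5 - 258| = 176.5 degrees
The angle between the hands is 176.5 degrees

Final answer: 176.5 degrees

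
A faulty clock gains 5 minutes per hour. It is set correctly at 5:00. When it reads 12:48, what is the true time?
For every 60 true minutes, the faulty clock advances 65 minutes, so 1 faulty-clock minute corresponds to 60/65 true minutes.
From 5:00 to 12:48 on the faulty dial is 468 minutes.
True elapsed: 468 x 60/65 = 432 minutes = 7 hours and 12 minutes.
True time: 5:00 + 7 hours and 12 minutes = 12:12.

Final answer: 12:12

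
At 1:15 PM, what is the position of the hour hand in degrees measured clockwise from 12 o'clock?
The hour hand moves 30 degrees per hour and 0.5 degrees per minute.
At 1:15: (1) x 30 + 15 x 0.5 = 30 + 7.5 = 37.5 degrees

Final answer: 37.5 degrees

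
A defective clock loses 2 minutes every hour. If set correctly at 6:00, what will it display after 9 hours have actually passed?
For every 60 true minutes, the faulty clock advances 60 - 2 = 58 minutes.
True elapsed: 9 hours = 540 minutes.
Faulty clock advances: 540 x 58/60 = 522 minutes (drift: 18 minutes behind).
Shown time: 6:00 + 522 minutes = 2:42.

Final answer: 2:42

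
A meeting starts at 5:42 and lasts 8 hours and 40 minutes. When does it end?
Starting time: 5:42
Adding 40 minutes to 42 minutes: 42 + 40 = 82 minutes = 1 hour and 22 minutes
Adding 8 hours: 5 + 8 + 1 (carry) = 14 - 12 = 2
Final time: 2:22

Final answer: 2:22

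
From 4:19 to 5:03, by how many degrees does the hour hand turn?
The hour hand moves 0.5 degrees per minute.
Time elapsed: 5:03 - 4:19 = 44 minutes
Angular displacement: 44 x 0.5 = 22 degrees

Final answer: 22 degrees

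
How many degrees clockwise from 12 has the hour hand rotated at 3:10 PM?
The hour hand moves 30 degrees per hour and 0.5 degrees per minute.
At 3:10: (3) x 30 + 10 x 0.5 = 90 + 5 = 95 degrees

Final answer: 95 degrees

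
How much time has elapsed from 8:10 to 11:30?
From 8:10 to 11:30:
(11 x 60 + 30) - (8 x 60 + 10) = 690 - 490 = 200 minutes
= 3 hours and 20 minutes

Final answer: 3 hours and 20 minutes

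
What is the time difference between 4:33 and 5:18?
From 4:33 to 5:18:
(5 x 60 + 18) - (4 x 60 + 33) = 318 - 273 = 45 minutes
= 45 minutes

Final answer: 45 minutes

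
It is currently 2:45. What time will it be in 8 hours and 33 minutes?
Starting time: 2:45
Adding 33 minutes to 45 minutes: 45 + 33 = 78 minutes = 1 hour and 18 minutes
Adding 8 hours: 2 + 8 + 1 (carry) = 11
Final time: 11:18

Final answer: 11:18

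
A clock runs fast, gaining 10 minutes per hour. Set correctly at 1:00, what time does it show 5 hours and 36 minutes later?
For every 60 true minutes, the faulty clock advances 60 + 10 = 70 minutes.
True elapsed: 5 hours and 36 minutes = 336 minutes.
Faulty clock advances: 336 x 70/60 = 392 minutes (drift: 56 minutes ahead).
Shown time: 1:00 + 392 minutes = 7:32.

Final answer: 7:32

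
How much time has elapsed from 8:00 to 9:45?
From 8:00 to 9:45:
(9 x 60 + 45) - (8 x 60 + 0) = 585 - 480 = 105 minutes
= 1 hour and 45 minutes

Final answer: 1 hour and 45 minutes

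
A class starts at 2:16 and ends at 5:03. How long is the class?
From 2:16 to 5:03:
(5 x 60 + 3) - (2 x 60 + 16) = 303 - 136 = 167 minutes
= 2 hours and 47 minutes

Final answer: 2 hours and 47 minutes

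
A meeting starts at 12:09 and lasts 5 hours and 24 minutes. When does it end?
Starting time: 12:09
Adding 24 minutes to 9 minutes: 9 + 24 = 33 minutes
Adding 5 hours: 12 + 5 = 17 - 12 = 5
Final time: 5:33

Final answer: 5:33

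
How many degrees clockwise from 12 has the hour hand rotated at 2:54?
The hour hand moves 30 degrees per hour and 0.5 degrees per minute.
At 2:54: (2) x 30 + 54 x 0.5 = 60 + 27 = 87 degrees

Final answer: 87 degrees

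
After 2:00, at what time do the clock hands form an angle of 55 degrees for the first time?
At t minutes past 2:00, the hour hand is at 30 x 2 + 0.5t degrees and the minute hand is at 6t degrees.
The smaller angle between them is 55 degrees when |30H - 5.5t| = 55 or |30H - 5.5t| = 305.
With H = 2, solve 30 x 2 - 5.5t = +/- target for each target:
  t = (30 x 2 - 55) / 5.5 = 0.91
  t = (30 x 2 + 55) / 5.5 = 20.91
  t = (30 x 2 - 305) / 5.5 = -44.55 (outside (0, 60))
  t = (30 x 2 + 305) / 5.5 = 66.36 (outside (0, 60))
Valid solutions in (0, 60): {0.91, 20.91} minutes.
The first occurrence is t = 0.91 minutes.
The hands form a 55-degree angle at 0.91 minutes past 2:00.

Final answer: 0.91 minutes past 2:00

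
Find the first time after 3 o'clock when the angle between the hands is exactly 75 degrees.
At t minutes past 3:00, the hour hand is at 30 x 3 + 0.5t degrees and the minute hand is at 6t degrees.
The smaller angle between them is 75 degrees when |30H - 5.5t| = 75 or |30H - 5.5t| = 285.
With H = 3, solve 30 x 3 - 5.5t = +/- target for each target:
  t = (30 x 3 - 75) / 5.5 = 2.73
  t = (30 x 3 + 75) / 5.5 = 30
  t = (30 x 3 - 285) / 5.5 = -35.45 (outside (0, 60))
  t = (30 x 3 + 285) / 5.5 = 68.18 (outside (0, 60))
Valid solutions in (0, 60): {2.73, 30} minutes.
The first occurrence is t = 2.73 minutes.
The hands form a 75-degree angle at 2.73 minutes past 3:00.

Final answer: 2.73 minutes past 3:00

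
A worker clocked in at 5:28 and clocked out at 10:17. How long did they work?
From 5:28 to 10:17:
(10 x 60 + 17) - (5 x 60 + 28) = 617 - 328 = 289 minutes
= 4 hours and 49 minutes

Final answer: 4 hours and 49 minutes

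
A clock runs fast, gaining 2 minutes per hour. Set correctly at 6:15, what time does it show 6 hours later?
For every 60 true minutes, the faulty clock advances 60 + 2 = 62 minutes.
True elapsed: 6 hours = 360 minutes.
Faulty clock advances: 360 x 62/60 = 372 minutes (drift: 12 minutes ahead).
Shown time: 6:15 + 372 minutes = 12:27.

Final answer: 12:27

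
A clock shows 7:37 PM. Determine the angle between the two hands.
Hour hand position: 7 x 30 + 37 x 0.5 = 228.5 degrees
Minute hand position: 37 x 6 = 222 degrees
Difference: |228.5 - 222| = 6.5 degrees
The angle between the hands is 6.5 degrees

Final answer: 6.5 degrees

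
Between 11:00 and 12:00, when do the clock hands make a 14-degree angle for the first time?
At t minutes past 11:00, the hour hand is at 30 x 11 + 0.5t degrees and the minute hand is at 6t degrees.
The smaller angle between them is 14 degrees when |30H - 5.5t| = 14 or |30H - 5.5t| = 346.
With H = 11, solve 30 x 11 - 5.5t = +/- target for each target:
  t = (30 x 11 - 14) / 5.5 = 57.45
  t = (30 x 11 + 14) / 5.5 = 62.55 (outside (0, 60))
  t = (30 x 11 - 346) / 5.5 = -2.91 (outside (0, 60))
  t = (30 x 11 + 346) / 5.5 = 122.91 (outside (0, 60))
Valid solutions in (0, 60): {57.45} minutes.
The first occurrence is t = 57.45 minutes.
The hands form a 14-degree angle at 57.45 minutes past 11:00.

Final answer: 57.45 minutes past 11:00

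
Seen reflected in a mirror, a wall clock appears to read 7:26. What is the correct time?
Reflection across the vertical (12-6) axis maps a hand at angle A degrees to (360 - A) degrees, which sends a reading of T minutes past 12:00 to (720 - T) minutes past 12:00.
Mirror reads 7:26 = 446 minutes past 12:00.
Actual time: (720 - 446) mod 720 = 274 minutes = 4:34.

Final answer: 4:34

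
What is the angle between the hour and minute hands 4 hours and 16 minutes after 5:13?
First find the time 4 hours and 16 minutes after 5:13.
Total minutes: 5 x 60 + 13 + 4 x 60 + 16 = 569.
569 mod 720 = 569 minutes = 9:29.
Now compute the angle at 9:29:
Hour hand: 9 x 30 + 29 x 0.5 = 284.5 degrees
Minute hand: 29 x 6 = 174 degrees
Difference: |284.5 - 174| = 110.5 degrees
The angle is 110.5 degrees

Final answer: 110.5 degrees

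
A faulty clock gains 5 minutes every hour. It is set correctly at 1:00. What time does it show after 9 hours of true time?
For every 60 true minutes, the faulty clock advances 60 + 5 = 65 minutes.
True elapsed: 9 hours = 540 minutes.
Faulty clock advances: 540 x 65/60 = 585 minutes (drift: 45 minutes ahead).
Shown time: 1:00 + 585 minutes = 10:45.

Final answer: 10:45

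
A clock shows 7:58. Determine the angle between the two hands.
Hour hand position: 7 x 30 + 58 x 0.5 = 239 degrees
Minute hand position: 58 x 6 = 348 degrees
Difference: |239 - 348| = 109 degrees
The angle between the hands is 109 degrees

Final answer: 109 degrees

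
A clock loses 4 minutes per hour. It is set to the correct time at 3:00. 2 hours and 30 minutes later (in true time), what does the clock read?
For every 60 true minutes, the faulty clock advances 60 - 4 = 56 minutes.
True elapsed: 2 hours and 30 minutes = 150 minutes.
Faulty clock advances: 150 x 56/60 = 140 minutes (drift: 10 minutes behind).
Shown time: 3:00 + 140 minutes = 5:20.

Final answer: 5:20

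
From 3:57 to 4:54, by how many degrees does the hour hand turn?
The hour hand moves 0.5 degrees per minute.
Time elapsed: 4:54 - 3:57 = 57 minutes
Angular displacement: 57 x 0.5 = 28.5 degrees

Final answer: 28.5 degrees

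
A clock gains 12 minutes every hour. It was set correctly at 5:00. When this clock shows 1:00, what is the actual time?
For every 60 true minutes, the faulty clock advances 72 minutes, so 1 faulty-clock minute corresponds to 60/72 true minutes.
From 5:00 to 1:00 on the faulty dial is 480 minutes.
True elapsed: 480 x 60/72 = 400 minutes = 6 hours and 40 minutes.
True time: 5:00 + 6 hours and 40 minutes = 11:40.

Final answer: 11:40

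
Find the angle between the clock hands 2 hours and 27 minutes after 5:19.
First find the time 2 hours and 27 minutes after 5:19.
Total minutes: 5 x 60 + 19 + 2 x 60 + 27 = 466.
466 mod 720 = 466 minutes = 7:46.
Now compute the angle at 7:46:
Hour hand: 7 x 30 + 46 x 0.5 = 233 degrees
Minute hand: 46 x 6 = 276 degrees
Difference: |233 - 276| = 43 degrees
The angle is 43 degrees

Final answer: 43 degrees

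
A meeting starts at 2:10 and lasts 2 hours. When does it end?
Starting time: 2:10
Adding 0 minutes to 10 minutes: 10 + 0 = 10 minutes
Adding 2 hours: 2 + 2 = 4
Final time: 4:10

Final answer: 4:10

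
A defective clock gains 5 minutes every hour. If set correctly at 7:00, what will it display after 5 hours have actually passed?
For every 60 true minutes, the faulty clock advances 60 + 5 = 65 minutes.
True elapsed: 5 hours = 300 minutes.
Faulty clock advances: 300 x 65/60 = 325 minutes (drift: 25 minutes ahead).
Shown time: 7:00 + 325 minutes = 12:25.

Final answer: 12:25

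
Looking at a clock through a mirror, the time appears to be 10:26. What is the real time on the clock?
Reflection across the vertical (12-6) axis maps a hand at angle A degrees to (360 - A) degrees, which sends a reading of T minutes past 12:00 to (720 - T) minutes past 12:00.
Mirror reads 10:26 = 626 minutes past 12:00.
Actual time: (720 - 626) mod 720 = 94 minutes = 1:34.

Final answer: 1:34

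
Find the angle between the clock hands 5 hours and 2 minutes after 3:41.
First find the time 5 hours and 2 minutes after 3:41.
Total minutes: 3 x 60 + 41 + 5 x 60 + 2 = 523.
523 mod 720 = 523 minutes = 8:43.
Now compute the angle at 8:43:
Hour hand: 8 x 30 + 43 x 0.5 = 261.5 degrees
Minute hand: 43 x 6 = 258 degrees
Difference: |261.5 - 258| = 3.5 degrees
The angle is 3.5 degrees

Final answer: 3.5 degrees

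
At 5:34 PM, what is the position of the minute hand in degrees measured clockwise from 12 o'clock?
The minute hand moves 6 degrees per minute.
At 5:34: 34 x 6 = 204 degrees

Final answer: 204 degrees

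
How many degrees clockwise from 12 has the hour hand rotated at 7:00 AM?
The hour hand moves 30 degrees per hour and 0.5 degrees per minute.
At 7:00: (7) x 30 + 0 x 0.5 = 210 + 0 = 210 degrees

Final answer: 210 degrees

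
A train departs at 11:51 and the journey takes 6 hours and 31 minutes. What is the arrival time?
Starting time: 11:51
Adding 31 minutes to 51 minutes: 51 + 31 = 82 minutes = 1 hour and 22 minutes
Adding 6 hours: 11 + 6 + 1 (carry) = 18 - 12 = 6
Final time: 6:22

Final answer: 6:22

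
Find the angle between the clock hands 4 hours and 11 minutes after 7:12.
First find the time 4 hours and 11 minutes after 7:12.
Total minutes: 7 x 60 + 12 + 4 x 60 + 11 = 683.
683 mod 720 = 683 minutes = 11:23.
Now compute the angle at 11:23:
Hour hand: 11 x 30 + 23 x 0.5 = 341.5 degrees
Minute hand: 23 x 6 = 138 degrees
Difference: |341.5 - 138| = 203.5 degrees
Smaller angle: 360 - 203.5 = 156.5 degrees

Final answer: 156.5 degrees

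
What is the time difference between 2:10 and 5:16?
From 2:10 to 5:16:
(5 x 60 + 16) - (2 x 60 + 10) = 316 - 130 = 186 minutes
= 3 hours and 6 minutes

Final answer: 3 hours and 6 minutes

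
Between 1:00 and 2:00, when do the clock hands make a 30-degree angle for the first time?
At t minutes past 1:00, the hour hand is at 30 x 1 + 0.5t degrees and the minute hand is at 6t degrees.
The smaller angle between them is 30 degrees when |30H - 5.5t| = 30 or |30H - 5.5t| = 330.
With H = 1, solve 30 x 1 - 5.5t = +/- target for each target:
  t = (30 x 1 - 30) / 5.5 = 0 (outside (0, 60))
  t = (30 x 1 + 30) / 5.5 = 10.91
  t = (30 x 1 - 330) / 5.5 = -54.55 (outside (0, 60))
  t = (30 x 1 + 330) / 5.5 = 65.45 (outside (0, 60))
Valid solutions in (0, 60): {10.91} minutes.
The first occurrence is t = 10.91 minutes.
The hands form a 30-degree angle at 10.91 minutes past 1:00.

Final answer: 10.91 minutes past 1:00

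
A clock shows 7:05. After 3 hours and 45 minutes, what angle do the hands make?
First find the time 3 hours and 45 minutes after 7:05.
Total minutes: 7 x 60 + 5 + 3 x 60 + 45 = 650.
650 mod 720 = 650 minutes = 10:50.
Now compute the angle at 10:50:
Hour hand: 10 x 30 + 50 x 0.5 = 325 degrees
Minute hand: 50 x 6 = 300 degrees
Difference: |325 - 300| = 25 degrees
The angle is 25 degrees

Final answer: 25 degrees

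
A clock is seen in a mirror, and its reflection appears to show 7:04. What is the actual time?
Reflection across the vertical (12-6) axis maps a hand at angle A degrees to (360 - A) degrees, which sends a reading of T minutes past 12:00 to (720 - T) minutes past 12:00.
Mirror reads 7:04 = 424 minutes past 12:00.
Actual time: (720 - 424) mod 720 = 296 minutes = 4:56.

Final answer: 4:56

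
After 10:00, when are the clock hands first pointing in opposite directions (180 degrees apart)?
For hands to be 180 degrees apart: |30H - 5.5t| = 180
With H = 10: t = (30 x 10 + 180)/5.5 = 87.27 or t = (30 x 10 - 180)/5.5 = 21.82
First valid solution (0 < t < 60): t = 21.82 minutes
The hands are opposite at 21.82 minutes past 10:00.

Final answer: 21.82 minutes past 10:00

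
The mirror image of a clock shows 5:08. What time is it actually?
Reflection across the vertical (12-6) axis maps a hand at angle A degrees to (360 - A) degrees, which sends a reading of T minutes past 12:00 to (720 - T) minutes past 12:00.
Mirror reads 5:08 = 308 minutes past 12:00.
Actual time: (720 - 308) mod 720 = 412 minutes = 6:52.

Final answer: 6:52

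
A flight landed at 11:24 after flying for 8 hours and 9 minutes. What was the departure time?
Starting time: 11:24 = 684 total minutes past 12:00
Subtracting: 8 hours and 9 minutes = 489 minutes
684 - 489 = 195 minutes
= 3 hours and 15 minutes past 12:00 = 3:15

Final answer: 3:15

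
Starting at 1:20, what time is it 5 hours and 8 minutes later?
Starting time: 1:20
Adding 8 minutes to 20 minutes: 20 + 8 = 28 minutes
Adding 5 hours: 1 + 5 = 6
Final time: 6:28

Final answer: 6:28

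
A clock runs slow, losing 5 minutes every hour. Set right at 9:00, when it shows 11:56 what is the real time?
For every 60 true minutes, the faulty clock advances 55 minutes, so 1 faulty-clock minute corresponds to 60/55 true minutes.
From 9:00 to 11:56 on the faulty dial is 176 minutes.
True elapsed: 176 x 60/55 = 192 minutes = 3 hours and 12 minutes.
True time: 9:00 + 3 hours and 12 minutes = 12:12.

Final answer: 12:12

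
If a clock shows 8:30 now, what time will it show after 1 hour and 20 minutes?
Starting time: 8:30
Adding 20 minutes to 30 minutes: 30 + 20 = 50 minutes
Adding 1 hour: 8 + 1 = 9
Final time: 9:50

Final answer: 9:50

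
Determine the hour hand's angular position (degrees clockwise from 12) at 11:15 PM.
The hour hand moves 30 degrees per hour and 0.5 degrees per minute.
At 11:15: (11) x 30 + 15 x 0.5 = 330 + 7.5 = 337.5 degrees

Final answer: 337.5 degrees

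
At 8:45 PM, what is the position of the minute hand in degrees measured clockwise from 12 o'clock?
The minute hand moves 6 degrees per minute.
At 8:45: 45 x 6 = 270 degrees

Final answer: 270 degrees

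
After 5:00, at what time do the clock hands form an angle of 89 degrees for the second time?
At t minutes past 5:00, the hour hand is at 30 x 5 + 0.5t degrees and the minute hand is at 6t degrees.
The smaller angle between them is 89 degrees when |30H - 5.5t| = 89 or |30H - 5.5t| = 271.
With H = 5, solve 30 x 5 - 5.5t = +/- target for each target:
  t = (30 x 5 - 89) / 5.5 = 11.09
  t = (30 x 5 + 89) / 5.5 = 43.45
  t = (30 x 5 - 271) / 5.5 = -22 (outside (0, 60))
  t = (30 x 5 + 271) / 5.5 = 76.55 (outside (0, 60))
Valid solutions in (0, 60): {11.09, 43.45} minutes.
The second occurrence is t = 43.45 minutes.
The hands form a 89-degree angle at 43.45 minutes past 5:00.

Final answer: 43.45 minutes past 5:00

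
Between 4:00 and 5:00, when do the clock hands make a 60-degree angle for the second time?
At t minutes past 4:00, the hour hand is at 30 x 4 + 0.5t degrees and the minute hand is at 6t degrees.
The smaller angle between them is 60 degrees when |30H - 5.5t| = 60 or |30H - 5.5t| = 300.
With H = 4, solve 30 x 4 - 5.5t = +/- target for each target:
  t = (30 x 4 - 60) / 5.5 = 10.91
  t = (30 x 4 + 60) / 5.5 = 32.73
  t = (30 x 4 - 300) / 5.5 = -32.73 (outside (0, 60))
  t = (30 x 4 + 300) / 5.5 = 76.36 (outside (0, 60))
Valid solutions in (0, 60): {10.91, 32.73} minutes.
The second occurrence is t = 32.73 minutes.
The hands form a 60-degree angle at 32.73 minutes past 4:00.

Final answer: 32.73 minutes past 4:00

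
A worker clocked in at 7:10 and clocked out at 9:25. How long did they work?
From 7:10 to 9:25:
(9 x 60 + 25) - (7 x 60 + 10) = 565 - 430 = 135 minutes
= 2 hours and 15 minutes

Final answer: 2 hours and 15 minutes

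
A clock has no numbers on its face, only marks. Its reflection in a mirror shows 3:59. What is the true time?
Reflection across the vertical (12-6) axis maps a hand at angle A degrees to (360 - A) degrees, which sends a reading of T minutes past 12:00 to (720 - T) minutes past 12:00.
Mirror reads 3:59 = 239 minutes past 12:00.
Actual time: (720 - 239) mod 720 = 481 minutes = 8:01.

Final answer: 8:01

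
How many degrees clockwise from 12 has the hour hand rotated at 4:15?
The hour hand moves 30 degrees per hour and 0.5 degrees per minute.
At 4:15: (4) x 30 + 15 x 0.5 = 120 + 7.5 = 127.5 degrees

Final answer: 127.5 degrees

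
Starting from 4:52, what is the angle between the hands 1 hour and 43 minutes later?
First find the time 1 hour and 43 minutes after 4:52.
Total minutes: 4 x 60 + 52 + 1 x 60 + 43 = 395.
395 mod 720 = 395 minutes = 6:35.
Now compute the angle at 6:35:
Hour hand: 6 x 30 + 35 x 0.5 = 197.5 degrees
Minute hand: 35 x 6 = 210 degrees
Difference: |197.5 - 210| = 12.5 degrees
The angle is 12.5 degrees

Final answer: 12.5 degrees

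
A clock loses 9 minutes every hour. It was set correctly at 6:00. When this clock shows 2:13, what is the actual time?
For every 60 true minutes, the faulty clock advances 51 minutes, so 1 faulty-clock minute corresponds to 60/51 true minutes.
From 6:00 to 2:13 on the faulty dial is 493 minutes.
True elapsed: 493 x 60/51 = 580 minutes = 9 hours and 40 minutes.
True time: 6:00 + 9 hours and 40 minutes = 3:40.

Final answer: 3:40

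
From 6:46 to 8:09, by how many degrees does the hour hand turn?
The hour hand moves 0.5 degrees per minute.
Time elapsed: 8:09 - 6:46 = 83 minutes
Angular displacement: 83 x 0.5 = 41.5 degrees

Final answer: 41.5 degrees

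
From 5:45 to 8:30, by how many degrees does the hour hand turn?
The hour hand moves 0.5 degrees per minute.
Time elapsed: 8:30 - 5:45 = 165 minutes
Angular displacement: 165 x 0.5 = 82.5 degrees

Final answer: 82.5 degrees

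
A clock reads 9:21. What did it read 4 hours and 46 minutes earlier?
Starting time: 9:21 = 561 total minutes past 12:00
Subtracting: 4 hours and 46 minutes = 286 minutes
561 - 286 = 275 minutes
= 4 hours and 35 minutes past 12:00 = 4:35

Final answer: 4:35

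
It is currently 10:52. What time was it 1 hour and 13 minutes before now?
Starting time: 10:52 = 652 total minutes past 12:00
Subtracting: 1 hour and 13 minutes = 73 minutes
652 - 73 = 579 minutes
= 9 hours and 39 minutes past 12:00 = 9:39

Final answer: 9:39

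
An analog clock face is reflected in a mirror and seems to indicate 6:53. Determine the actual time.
Reflection across the vertical (12-6) axis maps a hand at angle A degrees to (360 - A) degrees, which sends a reading of T minutes past 12:00 to (720 - T) minutes past 12:00.
Mirror reads 6:53 = 413 minutes past 12:00.
Actual time: (720 - 413) mod 720 = 307 minutes = 5:07.

Final answer: 5:07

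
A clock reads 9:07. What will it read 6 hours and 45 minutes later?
Starting time: 9:07
Adding 45 minutes to 7 minutes: 7 + 45 = 52 minutes
Adding 6 hours: 9 + 6 = 15 - 12 = 3
Final time: 3:52

Final answer: 3:52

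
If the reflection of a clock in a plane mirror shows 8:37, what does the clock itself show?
Reflection across the vertical (12-6) axis maps a hand at angle A degrees to (360 - A) degrees, which sends a reading of T minutes past 12:00 to (720 - T) minutes past 12:00.
Mirror reads 8:37 = 517 minutes past 12:00.
Actual time: (720 - 517) mod 720 = 203 minutes = 3:23.

Final answer: 3:23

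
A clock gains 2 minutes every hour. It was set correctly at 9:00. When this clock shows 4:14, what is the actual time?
For every 60 true minutes, the faulty clock advances 62 minutes, so 1 faulty-clock minute corresponds to 60/62 true minutes.
From 9:00 to 4:14 on the faulty dial is 434 minutes.
True elapsed: 434 x 60/62 = 420 minutes = 7 hours.
True time: 9:00 + 7 hours = 4:00.

Final answer: 4:00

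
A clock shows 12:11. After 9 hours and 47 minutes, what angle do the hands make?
First find the time 9 hours and 47 minutes after 12:11.
Total minutes: 12 x 60 + 11 + 9 x 60 + 47 = 1318.
1318 mod 720 = 598 minutes = 9:58.
Now compute the angle at 9:58:
Hour hand: 9 x 30 + 58 x 0.5 = 299 degrees
Minute hand: 58 x 6 = 348 degrees
Difference: |299 - 348| = 49 degrees
The angle is 49 degrees

Final answer: 49 degrees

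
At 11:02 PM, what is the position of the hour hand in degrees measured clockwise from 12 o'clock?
The hour hand moves 30 degrees per hour and 0.5 degrees per minute.
At 11:02: (11) x 30 + 2 x 0.5 = 330 + 1 = 331 degrees

Final answer: 331 degrees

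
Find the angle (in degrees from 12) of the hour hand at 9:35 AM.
The hour hand moves 30 degrees per hour and 0.5 degrees per minute.
At 9:35: (9) x 30 + 35 x 0.5 = 270 + 17.5 = 287.5 degrees

Final answer: 287.5 degrees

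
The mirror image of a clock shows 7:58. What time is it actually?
Reflection across the vertical (12-6) axis maps a hand at angle A degrees to (360 - A) degrees, which sends a reading of T minutes past 12:00 to (720 - T) minutes past 12:00.
Mirror reads 7:58 = 478 minutes past 12:00.
Actual time: (720 - 478) mod 720 = 242 minutes = 4:02.

Final answer: 4:02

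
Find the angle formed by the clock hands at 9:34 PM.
Hour hand position: 9 x 30 + 34 x 0.5 = 287 degrees
Minute hand position: 34 x 6 = 204 degrees
Difference: |287 - 204| = 83 degrees
The angle between the hands is 83 degrees

Final answer: 83 degrees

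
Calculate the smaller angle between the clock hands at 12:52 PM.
Hour hand position: 0 x 30 + 52 x 0.5 = 26 degrees
Minute hand position: 52 x 6 = 312 degrees
Difference: |26 - 312| = 286 degrees
Since 286 > 180, the smaller angle is 360 - 286 = 74 degrees

Final answer: 74 degrees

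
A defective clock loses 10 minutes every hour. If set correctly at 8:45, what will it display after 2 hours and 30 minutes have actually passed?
For every 60 true minutes, the faulty clock advances 60 - 10 = 50 minutes.
True elapsed: 2 hours and 30 minutes = 150 minutes.
Faulty clock advances: 150 x 50/60 = 125 minutes (drift: 25 minutes behind).
Shown time: 8:45 + 125 minutes = 10:50.

Final answer: 10:50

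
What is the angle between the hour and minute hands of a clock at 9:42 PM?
Hour hand position: 9 x 30 + 42 x 0.5 = 291 degrees
Minute hand position: 42 x 6 = 252 degrees
Difference: |291 - 252| = 39 degrees
The angle between the hands is 39 degrees

Final answer: 39 degrees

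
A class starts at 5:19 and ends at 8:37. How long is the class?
From 5:19 to 8:37:
(8 x 60 + 37) - (5 x 60 + 19) = 517 - 319 = 198 minutes
= 3 hours and 18 minutes

Final answer: 3 hours and 18 minutes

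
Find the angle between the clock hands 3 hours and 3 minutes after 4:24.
First find the time 3 hours and 3 minutes after 4:24.
Total minutes: 4 x 60 + 24 + 3 x 60 + 3 = 447.
447 mod 720 = 447 minutes = 7:27.
Now compute the angle at 7:27:
Hour hand: 7 x 30 + 27 x 0.5 = 223.5 degrees
Minute hand: 27 x 6 = 162 degrees
Difference: |223.5 - 162| = 61.5 degrees
The angle is 61.5 degrees

Final answer: 61.5 degrees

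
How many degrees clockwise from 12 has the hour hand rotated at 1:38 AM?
The hour hand moves 30 degrees per hour and 0.5 degrees per minute.
At 1:38: (1) x 30 + 38 x 0.5 = 30 + 19 = 49 degrees

Final answer: 49 degrees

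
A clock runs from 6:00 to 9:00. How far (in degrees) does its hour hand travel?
The hour hand moves 0.5 degrees per minute.
Time elapsed: 9:00 - 6:00 = 180 minutes
Angular displacement: 180 x 0.5 = 90 degrees

Final answer: 90 degrees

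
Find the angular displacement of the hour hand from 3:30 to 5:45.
The hour hand moves 0.5 degrees per minute.
Time elapsed: 5:45 - 3:30 = 135 minutes
Angular displacement: 135 x 0.5 = 67.5 degrees

Final answer: 67.5 degrees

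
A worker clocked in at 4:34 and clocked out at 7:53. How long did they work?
From 4:34 to 7:53:
(7 x 60 + 53) - (4 x 60 + 34) = 473 - 274 = 199 minutes
= 3 hours and 19 minutes

Final answer: 3 hours and 19 minutes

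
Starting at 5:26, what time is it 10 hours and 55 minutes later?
Starting time: 5:26
Adding 55 minutes to 26 minutes: 26 + 55 = 81 minutes = 1 hour and 21 minutes
Adding 10 hours: 5 + 10 + 1 (carry) = 16 - 12 = 4
Final time: 4:21

Final answer: 4:21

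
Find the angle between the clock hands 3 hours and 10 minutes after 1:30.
First find the time 3 hours and 10 minutes after 1:30.
Total minutes: 1 x 60 + 30 + 3 x 60 + 10 = 280.
280 mod 720 = 280 minutes = 4:40.
Now compute the angle at 4:40:
Hour hand: 4 x 30 + 40 x 0.5 = 140 degrees
Minute hand: 40 x 6 = 240 degrees
Difference: |140 - 240| = 100 degrees
The angle is 100 degrees

Final answer: 100 degrees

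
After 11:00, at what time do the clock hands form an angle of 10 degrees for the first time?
At t minutes past 11:00, the hour hand is at 30 x 11 + 0.5t degrees and the minute hand is at 6t degrees.
The smaller angle between them is 10 degrees when |30H - 5.5t| = 10 or |30H - 5.5t| = 350.
With H = 11, solve 30 x 11 - 5.5t = +/- target for each target:
  t = (30 x 11 - 10) / 5.5 = 58.18
  t = (30 x 11 + 10) / 5.5 = 61.82 (outside (0, 60))
  t = (30 x 11 - 350) / 5.5 = -3.64 (outside (0, 60))
  t = (30 x 11 + 350) / 5.5 = 123.64 (outside (0, 60))
Valid solutions in (0, 60): {58.18} minutes.
The first occurrence is t = 58.18 minutes.
The hands form a 10-degree angle at 58.18 minutes past 11:00.

Final answer: 58.18 minutes past 11:00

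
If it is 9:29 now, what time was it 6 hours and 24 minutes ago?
Starting time: 9:29 = 569 total minutes past 12:00
Subtracting: 6 hours and 24 minutes = 384 minutes
569 - 384 = 185 minutes
= 3 hours and 5 minutes past 12:00 = 3:05

Final answer: 3:05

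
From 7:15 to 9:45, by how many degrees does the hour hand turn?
The hour hand moves 0.5 degrees per minute.
Time elapsed: 9:45 - 7:15 = 150 minutes
Angular displacement: 150 x 0.5 = 75 degrees

Final answer: 75 degrees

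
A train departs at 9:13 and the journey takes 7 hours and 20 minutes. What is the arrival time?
Starting time: 9:13
Adding 20 minutes to 13 minutes: 13 + 20 = 33 minutes
Adding 7 hours: 9 + 7 = 16 - 12 = 4
Final time: 4:33

Final answer: 4:33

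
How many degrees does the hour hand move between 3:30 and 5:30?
The hour hand moves 0.5 degrees per minute.
Time elapsed: 5:30 - 3:30 = 120 minutes
Angular displacement: 120 x 0.5 = 60 degrees

Final answer: 60 degrees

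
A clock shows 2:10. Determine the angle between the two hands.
Hour hand position: 2 x 30 + 10 x 0.5 = 65 degrees
Minute hand position: 10 x 6 = 60 degrees
Difference: |65 - 60| = 5 degrees
The angle between the hands is 5 degrees

Final answer: 5 degrees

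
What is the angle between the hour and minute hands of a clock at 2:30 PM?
Hour hand position: 2 x 30 + 30 x 0.5 = 75 degrees
Minute hand position: 30 x 6 = 180 degrees
Difference: |75 - 180| = 105 degrees
The angle between the hands is 105 degrees

Final answer: 105 degrees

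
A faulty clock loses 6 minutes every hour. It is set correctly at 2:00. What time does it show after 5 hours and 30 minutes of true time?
For every 60 true minutes, the faulty clock advances 60 - 6 = 54 minutes.
True elapsed: 5 hours and 30 minutes = 330 minutes.
Faulty clock advances: 330 x 54/60 = 297 minutes (drift: 33 minutes behind).
Shown time: 2:00 + 297 minutes = 6:57.

Final answer: 6:57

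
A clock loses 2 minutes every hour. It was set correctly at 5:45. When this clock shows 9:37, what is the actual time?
For every 60 true minutes, the faulty clock advances 58 minutes, so 1 faulty-clock minute corresponds to 60/58 true minutes.
From 5:45 to 9:37 on the faulty dial is 232 minutes.
True elapsed: 232 x 60/58 = 240 minutes = 4 hours.
True time: 5:45 + 4 hours = 9:45.

Final answer: 9:45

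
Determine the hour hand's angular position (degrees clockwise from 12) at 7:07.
The hour hand moves 30 degrees per hour and 0.5 degrees per minute.
At 7:07: (7) x 30 + 7 x 0.5 = 210 + 3.5 = 213.5 degrees

Final answer: 213.5 degrees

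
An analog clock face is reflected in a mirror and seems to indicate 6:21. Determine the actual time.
Reflection across the vertical (12-6) axis maps a hand at angle A degrees to (360 - A) degrees, which sends a reading of T minutes past 12:00 to (720 - T) minutes past 12:00.
Mirror reads 6:21 = 381 minutes past 12:00.
Actual time: (720 - 381) mod 720 = 339 minutes = 5:39.

Final answer: 5:39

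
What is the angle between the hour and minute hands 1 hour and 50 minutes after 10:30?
First find the time 1 hour and 50 minutes after 10:30.
Total minutes: 10 x 60 + 30 + 1 x 60 + 50 = 740.
740 mod 720 = 20 minutes = 12:20.
Now compute the angle at 12:20:
Hour hand: 0 x 30 + 20 x 0.5 = 10 degrees
Minute hand: 20 x 6 = 120 degrees
Difference: |10 - 120| = 110 degrees
The angle is 110 degrees

Final answer: 110 degrees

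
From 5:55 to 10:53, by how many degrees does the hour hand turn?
The hour hand moves 0.5 degrees per minute.
Time elapsed: 10:53 - 5:55 = 298 minutes
Angular displacement: 298 x 0.5 = 149 degrees

Final answer: 149 degrees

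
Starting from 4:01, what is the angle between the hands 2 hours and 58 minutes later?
First find the time 2 hours and 58 minutes after 4:01.
Total minutes: 4 x 60 + 1 + 2 x 60 + 58 = 419.
419 mod 720 = 419 minutes = 6:59.
Now compute the angle at 6:59:
Hour hand: 6 x 30 + 59 x 0.5 = 209.5 degrees
Minute hand: 59 x 6 = 354 degrees
Difference: |209.5 - 354| = 144.5 degrees
The angle is 144.5 degrees

Final answer: 144.5 degrees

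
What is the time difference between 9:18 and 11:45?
From 9:18 to 11:45:
(11 x 60 + 45) - (9 x 60 + 18) = 705 - 558 = 147 minutes
= 2 hours and 27 minutes

Final answer: 2 hours and 27 minutes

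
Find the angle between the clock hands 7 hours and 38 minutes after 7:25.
First find the time 7 hours and 38 minutes after 7:25.
Total minutes: 7 x 60 + 25 + 7 x 60 + 38 = 903.
903 mod 720 = 183 minutes = 3:03.
Now compute the angle at 3:03:
Hour hand: 3 x 30 + 3 x 0.5 = 91.5 degrees
Minute hand: 3 x 6 = 18 degrees
Difference: |91.5 - 18| = 73.5 degrees
The angle is 73.5 degrees

Final answer: 73.5 degrees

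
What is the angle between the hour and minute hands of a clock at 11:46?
Hour hand position: 11 x 30 + 46 x 0.5 = 353 degrees
Minute hand position: 46 x 6 = 276 degrees
Difference: |353 - 276| = 77 degrees
The angle between the hands is 77 degrees

Final answer: 77 degrees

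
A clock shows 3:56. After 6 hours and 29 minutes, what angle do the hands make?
First find the time 6 hours and 29 minutes after 3:56.
Total minutes: 3 x 60 + 56 + 6 x 60 + 29 = 625.
625 mod 720 = 625 minutes = 10:25.
Now compute the angle at 10:25:
Hour hand: 10 x 30 + 25 x 0.5 = 312.5 degrees
Minute hand: 25 x 6 = 150 degrees
Difference: |312.5 - 150| = 162.5 degrees
The angle is 162.5 degrees

Final answer: 162.5 degrees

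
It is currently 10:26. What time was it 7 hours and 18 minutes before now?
Starting time: 10:26 = 626 total minutes past 12:00
Subtracting: 7 hours and 18 minutes = 438 minutes
626 - 438 = 188 minutes
= 3 hours and 8 minutes past 12:00 = 3:08

Final answer: 3:08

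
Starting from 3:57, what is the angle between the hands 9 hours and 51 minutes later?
First find the time 9 hours and 51 minutes after 3:57.
Total minutes: 3 x 60 + 57 + 9 x 60 + 51 = 828.
828 mod 720 = 108 minutes = 1:48.
Now compute the angle at 1:48:
Hour hand: 1 x 30 + 48 x 0.5 = 54 degrees
Minute hand: 48 x 6 = 288 degrees
Difference: |54 - 288| = 234 degrees
Smaller angle: 360 - 234 = 126 degrees

Final answer: 126 degrees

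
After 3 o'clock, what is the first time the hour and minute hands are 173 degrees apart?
At t minutes past 3:00, the hour hand is at 30 x 3 + 0.5t degrees and the minute hand is at 6t degrees.
The smaller angle between them is 173 degrees when |30H - 5.5t| = 173 or |30H - 5.5t| = 187.
With H = 3, solve 30 x 3 - 5.5t = +/- target for each target:
  t = (30 x 3 - 173) / 5.5 = -15.09 (outside (0, 60))
  t = (30 x 3 + 173) / 5.5 = 47.82
  t = (30 x 3 - 187) / 5.5 = -17.64 (outside (0, 60))
  t = (30 x 3 + 187) / 5.5 = 50.36
Valid solutions in (0, 60): {47.82, 50.36} minutes.
The first occurrence is t = 47.82 minutes.
The hands form a 173-degree angle at 47.82 minutes past 3:00.

Final answer: 47.82 minutes past 3:00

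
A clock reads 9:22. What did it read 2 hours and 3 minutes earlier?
Starting time: 9:22 = 562 total minutes past 12:00
Subtracting: 2 hours and 3 minutes = 123 minutes
562 - 123 = 439 minutes
= 7 hours and 19 minutes past 12:00 = 7:19

Final answer: 7:19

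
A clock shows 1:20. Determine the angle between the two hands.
Hour hand position: 1 x 30 + 20 x 0.5 = 40 degrees
Minute hand position: 20 x 6 = 120 degrees
Difference: |40 - 120| = 80 degrees
The angle between the hands is 80 degrees

Final answer: 80 degrees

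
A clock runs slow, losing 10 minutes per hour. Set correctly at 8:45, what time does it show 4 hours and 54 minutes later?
For every 60 true minutes, the faulty clock advances 60 - 10 = 50 minutes.
True elapsed: 4 hours and 54 minutes = 294 minutes.
Faulty clock advances: 294 x 50/60 = 245 minutes (drift: 49 minutes behind).
Shown time: 8:45 + 245 minutes = 12:50.

Final answer: 12:50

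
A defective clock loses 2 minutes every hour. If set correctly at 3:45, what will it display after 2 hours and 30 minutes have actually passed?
For every 60 true minutes, the faulty clock advances 60 - 2 = 58 minutes.
True elapsed: 2 hours and 30 minutes = 150 minutes.
Faulty clock advances: 150 x 58/60 = 145 minutes (drift: 5 minutes behind).
Shown time: 3:45 + 145 minutes = 6:10.

Final answer: 6:10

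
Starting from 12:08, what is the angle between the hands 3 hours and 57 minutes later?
First find the time 3 hours and 57 minutes after 12:08.
Total minutes: 12 x 60 + 8 + 3 x 60 + 57 = 965.
965 mod 720 = 245 minutes = 4:05.
Now compute the angle at 4:05:
Hour hand: 4 x 30 + 5 x 0.5 = 122.5 degrees
Minute hand: 5 x 6 = 30 degrees
Difference: |122.5 - 30| = 92.5 degrees
The angle is 92.5 degrees

Final answer: 92.5 degrees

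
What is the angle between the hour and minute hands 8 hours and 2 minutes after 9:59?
First find the time 8 hours and 2 minutes after 9:59.
Total minutes: 9 x 60 + 59 + 8 x 60 + 2 = 1081.
1081 mod 720 = 361 minutes = 6:01.
Now compute the angle at 6:01:
Hour hand: 6 x 30 + 1 x 0.5 = 180.5 degrees
Minute hand: 1 x 6 = 6 degrees
Difference: |180.5 - 6| = 174.5 degrees
The angle is 174.5 degrees

Final answer: 174.5 degrees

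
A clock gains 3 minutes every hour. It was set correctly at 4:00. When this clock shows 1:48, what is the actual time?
For every 60 true minutes, the faulty clock advances 63 minutes, so 1 faulty-clock minute corresponds to 60/63 true minutes.
From 4:00 to 1:48 on the faulty dial is 588 minutes.
True elapsed: 588 x 60/63 = 560 minutes = 9 hours and 20 minutes.
True time: 4:00 + 9 hours and 20 minutes = 1:20.

Final answer: 1:20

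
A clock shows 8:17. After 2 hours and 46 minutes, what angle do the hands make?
First find the time 2 hours and 46 minutes after 8:17.
Total minutes: 8 x 60 + 17 + 2 x 60 + 46 = 663.
663 mod 720 = 663 minutes = 11:03.
Now compute the angle at 11:03:
Hour hand: 11 x 30 + 3 x 0.5 = 331.5 degrees
Minute hand: 3 x 6 = 18 degrees
Difference: |331.5 - 18| = 313.5 degrees
Smaller angle: 360 - 313.5 = 46.5 degrees

Final answer: 46.5 degrees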